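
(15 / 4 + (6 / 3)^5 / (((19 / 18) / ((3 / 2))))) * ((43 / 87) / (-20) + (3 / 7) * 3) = 660437 / 10640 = 62.07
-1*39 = -39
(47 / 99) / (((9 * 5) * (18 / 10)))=47 / 8019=0.01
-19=-19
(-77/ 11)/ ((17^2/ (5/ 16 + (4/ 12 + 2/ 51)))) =-3913/ 235824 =-0.02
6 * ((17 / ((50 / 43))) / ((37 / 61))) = 133773 / 925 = 144.62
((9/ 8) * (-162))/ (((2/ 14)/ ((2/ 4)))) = -5103/ 8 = -637.88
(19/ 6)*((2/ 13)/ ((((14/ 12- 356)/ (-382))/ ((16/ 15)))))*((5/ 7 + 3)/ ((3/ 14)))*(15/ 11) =929024/ 70257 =13.22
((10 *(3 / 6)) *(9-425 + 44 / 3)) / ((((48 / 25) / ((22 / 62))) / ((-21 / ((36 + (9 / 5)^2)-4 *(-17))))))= 10346875 / 142476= 72.62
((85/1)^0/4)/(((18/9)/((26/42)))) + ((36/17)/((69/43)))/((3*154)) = 57977/722568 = 0.08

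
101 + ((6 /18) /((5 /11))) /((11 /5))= 304 /3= 101.33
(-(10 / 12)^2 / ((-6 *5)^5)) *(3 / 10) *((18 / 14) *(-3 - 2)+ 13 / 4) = -89 / 3265920000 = -0.00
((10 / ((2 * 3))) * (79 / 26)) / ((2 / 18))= 45.58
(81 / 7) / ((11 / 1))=81 / 77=1.05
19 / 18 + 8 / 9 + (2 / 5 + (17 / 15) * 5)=721 / 90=8.01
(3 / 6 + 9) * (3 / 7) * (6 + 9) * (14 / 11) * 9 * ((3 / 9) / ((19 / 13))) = 1755 / 11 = 159.55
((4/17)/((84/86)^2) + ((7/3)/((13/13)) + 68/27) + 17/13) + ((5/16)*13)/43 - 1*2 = 905349103/201159504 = 4.50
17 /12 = 1.42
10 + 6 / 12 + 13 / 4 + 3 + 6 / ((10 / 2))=359 / 20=17.95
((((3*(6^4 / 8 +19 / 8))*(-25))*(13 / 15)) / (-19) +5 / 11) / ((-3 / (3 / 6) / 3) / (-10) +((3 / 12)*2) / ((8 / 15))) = 9409850 / 19019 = 494.76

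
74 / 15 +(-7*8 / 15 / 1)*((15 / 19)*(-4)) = 4766 / 285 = 16.72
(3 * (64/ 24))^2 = 64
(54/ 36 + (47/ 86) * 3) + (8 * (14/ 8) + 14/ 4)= 1775/ 86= 20.64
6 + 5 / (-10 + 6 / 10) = 257 / 47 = 5.47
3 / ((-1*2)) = -3 / 2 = -1.50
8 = 8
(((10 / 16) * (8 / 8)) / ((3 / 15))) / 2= 25 / 16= 1.56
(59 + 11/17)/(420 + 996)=169/4012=0.04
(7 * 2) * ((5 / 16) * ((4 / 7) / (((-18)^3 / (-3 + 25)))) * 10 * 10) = -0.94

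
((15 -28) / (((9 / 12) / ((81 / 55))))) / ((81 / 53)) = -2756 / 165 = -16.70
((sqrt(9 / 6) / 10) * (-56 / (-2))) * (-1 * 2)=-14 * sqrt(6) / 5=-6.86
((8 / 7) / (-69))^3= -512 / 112678587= -0.00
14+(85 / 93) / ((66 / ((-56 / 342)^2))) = 1256402126 / 89740629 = 14.00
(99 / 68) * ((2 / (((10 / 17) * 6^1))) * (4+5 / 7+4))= 2013 / 280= 7.19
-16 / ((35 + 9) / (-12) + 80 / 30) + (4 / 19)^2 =5792 / 361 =16.04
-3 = -3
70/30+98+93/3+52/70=13868/105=132.08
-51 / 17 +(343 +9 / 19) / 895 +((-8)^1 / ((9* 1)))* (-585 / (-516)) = -7949731 / 2193645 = -3.62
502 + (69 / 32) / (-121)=1943675 / 3872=501.98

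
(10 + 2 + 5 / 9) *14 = 1582 / 9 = 175.78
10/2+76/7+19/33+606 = 143782/231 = 622.43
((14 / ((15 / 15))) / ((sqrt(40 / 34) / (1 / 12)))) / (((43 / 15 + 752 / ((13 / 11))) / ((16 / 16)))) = 91 * sqrt(85) / 498556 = 0.00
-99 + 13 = -86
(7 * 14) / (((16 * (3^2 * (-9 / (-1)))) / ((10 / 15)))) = 49 / 972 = 0.05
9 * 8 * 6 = 432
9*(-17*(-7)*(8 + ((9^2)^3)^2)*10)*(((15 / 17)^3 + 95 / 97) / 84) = 1682100894159598425 / 28033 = 60004312565890.14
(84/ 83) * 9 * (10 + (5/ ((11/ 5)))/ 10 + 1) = 93366/ 913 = 102.26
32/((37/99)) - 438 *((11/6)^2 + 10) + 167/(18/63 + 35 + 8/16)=-426379/74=-5761.88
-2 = -2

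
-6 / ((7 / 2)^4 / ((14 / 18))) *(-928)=29696 / 1029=28.86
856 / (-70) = -428 / 35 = -12.23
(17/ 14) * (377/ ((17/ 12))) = 2262/ 7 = 323.14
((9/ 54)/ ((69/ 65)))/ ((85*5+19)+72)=65/ 213624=0.00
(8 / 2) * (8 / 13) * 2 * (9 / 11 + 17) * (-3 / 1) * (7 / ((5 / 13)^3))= -44518656 / 1375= -32377.20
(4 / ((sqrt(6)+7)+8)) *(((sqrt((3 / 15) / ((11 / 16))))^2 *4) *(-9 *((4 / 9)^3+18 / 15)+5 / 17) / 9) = -19909888 / 49757895+19909888 *sqrt(6) / 746368425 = -0.33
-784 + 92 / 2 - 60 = -798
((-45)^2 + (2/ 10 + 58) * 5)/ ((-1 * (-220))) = 579/ 55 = 10.53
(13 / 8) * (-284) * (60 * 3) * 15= -1246050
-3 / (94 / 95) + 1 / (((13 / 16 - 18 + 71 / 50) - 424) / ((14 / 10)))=-50186135 / 16535258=-3.04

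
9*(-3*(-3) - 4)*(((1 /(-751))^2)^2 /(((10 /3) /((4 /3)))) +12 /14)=38.57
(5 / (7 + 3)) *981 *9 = 8829 / 2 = 4414.50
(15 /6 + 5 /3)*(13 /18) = 325 /108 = 3.01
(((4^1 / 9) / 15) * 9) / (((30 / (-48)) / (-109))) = 3488 / 75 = 46.51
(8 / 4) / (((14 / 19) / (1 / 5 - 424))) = -40261 / 35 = -1150.31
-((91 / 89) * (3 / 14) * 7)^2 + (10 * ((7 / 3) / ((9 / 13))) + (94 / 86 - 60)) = -1013633693 / 36785124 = -27.56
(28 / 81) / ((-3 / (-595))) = 16660 / 243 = 68.56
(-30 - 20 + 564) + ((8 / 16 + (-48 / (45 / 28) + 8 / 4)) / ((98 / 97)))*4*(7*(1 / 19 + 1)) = -113462 / 399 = -284.37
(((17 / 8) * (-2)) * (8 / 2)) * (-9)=153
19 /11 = 1.73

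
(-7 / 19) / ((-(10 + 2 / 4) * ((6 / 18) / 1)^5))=162 / 19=8.53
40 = 40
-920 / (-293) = 3.14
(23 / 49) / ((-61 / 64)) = -1472 / 2989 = -0.49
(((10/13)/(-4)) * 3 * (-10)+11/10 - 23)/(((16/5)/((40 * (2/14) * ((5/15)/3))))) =-1165/364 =-3.20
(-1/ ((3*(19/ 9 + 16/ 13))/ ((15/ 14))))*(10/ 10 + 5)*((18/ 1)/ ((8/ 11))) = -173745/ 10948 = -15.87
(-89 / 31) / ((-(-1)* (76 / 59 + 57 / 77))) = -404327 / 285665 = -1.42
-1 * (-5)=5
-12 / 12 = -1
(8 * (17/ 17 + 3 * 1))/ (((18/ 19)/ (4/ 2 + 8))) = 3040/ 9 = 337.78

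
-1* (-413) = 413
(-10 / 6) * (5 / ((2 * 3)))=-25 / 18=-1.39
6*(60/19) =360/19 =18.95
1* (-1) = -1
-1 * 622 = -622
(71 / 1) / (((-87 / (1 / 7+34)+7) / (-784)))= -12503.47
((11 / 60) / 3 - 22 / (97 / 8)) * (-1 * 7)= 214291 / 17460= 12.27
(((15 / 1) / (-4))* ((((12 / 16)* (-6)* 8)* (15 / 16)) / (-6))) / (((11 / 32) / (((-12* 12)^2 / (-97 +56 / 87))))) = 1217721600 / 92213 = 13205.53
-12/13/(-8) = 3/26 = 0.12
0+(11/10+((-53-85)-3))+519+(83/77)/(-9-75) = 12259679/32340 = 379.09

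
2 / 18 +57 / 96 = 203 / 288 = 0.70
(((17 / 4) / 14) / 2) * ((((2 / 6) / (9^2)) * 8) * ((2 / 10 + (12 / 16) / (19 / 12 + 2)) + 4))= 2686 / 121905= 0.02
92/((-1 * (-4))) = 23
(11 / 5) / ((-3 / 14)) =-154 / 15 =-10.27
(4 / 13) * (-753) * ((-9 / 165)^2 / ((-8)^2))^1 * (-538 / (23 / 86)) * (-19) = -1489401621 / 3617900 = -411.68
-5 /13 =-0.38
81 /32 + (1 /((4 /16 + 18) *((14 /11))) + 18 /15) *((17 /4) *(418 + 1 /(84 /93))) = 253728185 /114464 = 2216.66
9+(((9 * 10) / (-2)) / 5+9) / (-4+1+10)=9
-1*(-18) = 18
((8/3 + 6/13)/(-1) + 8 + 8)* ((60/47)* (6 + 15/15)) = 115.02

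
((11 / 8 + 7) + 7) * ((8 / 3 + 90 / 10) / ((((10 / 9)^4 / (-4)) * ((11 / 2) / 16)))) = -1369.46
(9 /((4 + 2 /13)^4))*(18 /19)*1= 28561 /997272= 0.03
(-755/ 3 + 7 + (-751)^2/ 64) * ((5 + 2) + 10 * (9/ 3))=60865999/ 192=317010.41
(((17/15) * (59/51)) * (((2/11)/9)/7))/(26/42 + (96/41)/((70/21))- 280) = -4838/356314167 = -0.00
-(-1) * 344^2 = 118336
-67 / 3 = -22.33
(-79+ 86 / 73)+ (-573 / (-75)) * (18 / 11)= -1311301 / 20075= -65.32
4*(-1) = -4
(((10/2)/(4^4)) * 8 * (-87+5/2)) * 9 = -7605/64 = -118.83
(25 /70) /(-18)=-5 /252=-0.02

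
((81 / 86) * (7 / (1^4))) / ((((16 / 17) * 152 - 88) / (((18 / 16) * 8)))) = 9639 / 8944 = 1.08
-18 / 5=-3.60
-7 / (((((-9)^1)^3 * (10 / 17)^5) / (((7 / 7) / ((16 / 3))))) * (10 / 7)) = 69572993 / 3888000000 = 0.02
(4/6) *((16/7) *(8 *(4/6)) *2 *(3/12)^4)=4/63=0.06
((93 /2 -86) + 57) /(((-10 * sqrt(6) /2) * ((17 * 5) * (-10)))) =0.00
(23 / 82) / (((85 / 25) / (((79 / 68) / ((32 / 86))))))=390655 / 1516672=0.26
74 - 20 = 54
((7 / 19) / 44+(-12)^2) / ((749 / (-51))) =-6139941 / 626164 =-9.81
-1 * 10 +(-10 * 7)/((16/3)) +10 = -13.12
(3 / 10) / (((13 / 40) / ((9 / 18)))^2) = 120 / 169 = 0.71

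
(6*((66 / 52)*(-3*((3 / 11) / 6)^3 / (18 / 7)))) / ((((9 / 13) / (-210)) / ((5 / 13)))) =1225 / 12584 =0.10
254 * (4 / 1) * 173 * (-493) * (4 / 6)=-173307248 / 3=-57769082.67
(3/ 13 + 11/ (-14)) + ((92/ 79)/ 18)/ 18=-642113/ 1164618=-0.55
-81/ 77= -1.05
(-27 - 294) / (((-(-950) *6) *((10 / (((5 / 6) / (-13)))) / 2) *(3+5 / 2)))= 107 / 815100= 0.00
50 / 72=25 / 36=0.69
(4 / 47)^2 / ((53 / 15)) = 0.00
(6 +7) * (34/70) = 221/35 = 6.31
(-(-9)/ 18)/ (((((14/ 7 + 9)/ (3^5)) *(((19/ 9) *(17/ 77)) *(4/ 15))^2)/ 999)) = 714287.49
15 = 15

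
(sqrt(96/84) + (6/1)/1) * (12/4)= 6 * sqrt(14)/7 + 18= 21.21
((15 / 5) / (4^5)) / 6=1 / 2048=0.00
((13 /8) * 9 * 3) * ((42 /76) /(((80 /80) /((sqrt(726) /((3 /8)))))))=27027 * sqrt(6) /38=1742.17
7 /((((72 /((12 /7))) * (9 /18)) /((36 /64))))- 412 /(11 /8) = -52703 /176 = -299.45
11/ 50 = 0.22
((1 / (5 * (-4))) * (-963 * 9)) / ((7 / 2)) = 123.81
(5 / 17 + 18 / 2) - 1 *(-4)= 226 / 17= 13.29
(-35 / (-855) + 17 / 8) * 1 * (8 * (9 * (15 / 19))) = 44445 / 361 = 123.12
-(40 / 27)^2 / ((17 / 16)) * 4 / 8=-12800 / 12393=-1.03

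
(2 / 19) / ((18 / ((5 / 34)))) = 5 / 5814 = 0.00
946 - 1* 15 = 931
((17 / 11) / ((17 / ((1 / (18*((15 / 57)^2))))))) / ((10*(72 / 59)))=21299 / 3564000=0.01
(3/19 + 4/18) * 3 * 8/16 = 65/114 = 0.57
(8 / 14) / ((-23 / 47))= -188 / 161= -1.17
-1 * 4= -4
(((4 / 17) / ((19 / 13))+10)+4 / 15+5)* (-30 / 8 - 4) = -2317157 / 19380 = -119.56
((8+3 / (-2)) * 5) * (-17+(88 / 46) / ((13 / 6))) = -24095 / 46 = -523.80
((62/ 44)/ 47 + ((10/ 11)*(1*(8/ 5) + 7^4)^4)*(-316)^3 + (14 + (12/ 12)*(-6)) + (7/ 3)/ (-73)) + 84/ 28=-27056344514283220547466624907/ 28305750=-955860364564910682369.01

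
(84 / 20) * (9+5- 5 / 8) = 2247 / 40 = 56.18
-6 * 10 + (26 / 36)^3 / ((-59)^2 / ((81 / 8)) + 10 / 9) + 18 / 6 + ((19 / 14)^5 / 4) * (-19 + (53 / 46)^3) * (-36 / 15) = -287585477266481141 / 32907243480894720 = -8.74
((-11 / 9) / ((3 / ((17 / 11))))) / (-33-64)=17 / 2619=0.01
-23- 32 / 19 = -469 / 19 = -24.68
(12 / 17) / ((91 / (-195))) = -180 / 119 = -1.51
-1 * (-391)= 391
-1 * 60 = -60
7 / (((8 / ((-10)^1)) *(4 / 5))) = -175 / 16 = -10.94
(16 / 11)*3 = 48 / 11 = 4.36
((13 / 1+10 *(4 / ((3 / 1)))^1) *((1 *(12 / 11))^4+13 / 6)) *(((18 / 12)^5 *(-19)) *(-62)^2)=-12258355246803 / 234256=-52328884.84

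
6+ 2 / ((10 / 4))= 34 / 5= 6.80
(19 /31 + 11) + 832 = 26152 /31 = 843.61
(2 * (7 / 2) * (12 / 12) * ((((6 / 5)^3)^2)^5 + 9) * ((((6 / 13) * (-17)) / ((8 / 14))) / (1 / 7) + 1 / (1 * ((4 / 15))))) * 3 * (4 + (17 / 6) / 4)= -871742367025104215759948888373 / 387430191040039062500000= -2250063.08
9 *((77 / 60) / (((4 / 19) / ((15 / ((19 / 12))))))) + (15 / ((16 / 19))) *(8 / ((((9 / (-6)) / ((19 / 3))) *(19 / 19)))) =-983 / 12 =-81.92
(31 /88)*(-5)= -155 /88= -1.76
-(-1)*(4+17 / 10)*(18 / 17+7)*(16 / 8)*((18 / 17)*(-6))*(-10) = 1686744 / 289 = 5836.48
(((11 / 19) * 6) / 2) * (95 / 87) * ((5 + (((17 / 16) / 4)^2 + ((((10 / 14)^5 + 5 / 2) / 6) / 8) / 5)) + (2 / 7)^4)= 19266157185 / 1996402688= 9.65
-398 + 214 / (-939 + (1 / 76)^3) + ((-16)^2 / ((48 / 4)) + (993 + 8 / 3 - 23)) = 245576343084 / 412198463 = 595.77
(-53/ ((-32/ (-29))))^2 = 2362369/ 1024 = 2307.00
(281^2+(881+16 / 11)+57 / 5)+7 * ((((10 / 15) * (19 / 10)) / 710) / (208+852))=9916295984063 / 124179000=79854.85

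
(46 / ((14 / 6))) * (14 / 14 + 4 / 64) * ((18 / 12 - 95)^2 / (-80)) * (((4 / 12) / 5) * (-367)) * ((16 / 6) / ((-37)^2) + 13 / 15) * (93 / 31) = 89505113379341 / 613312000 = 145937.33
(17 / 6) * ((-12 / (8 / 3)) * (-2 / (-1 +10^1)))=17 / 6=2.83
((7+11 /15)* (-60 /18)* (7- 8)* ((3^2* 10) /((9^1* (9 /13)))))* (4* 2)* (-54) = -482560 /3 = -160853.33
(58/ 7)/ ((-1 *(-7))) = 58/ 49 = 1.18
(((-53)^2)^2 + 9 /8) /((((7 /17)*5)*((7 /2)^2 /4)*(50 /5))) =1073105569 /8575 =125143.51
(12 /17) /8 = 3 /34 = 0.09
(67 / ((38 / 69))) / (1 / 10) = 23115 / 19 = 1216.58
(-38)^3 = -54872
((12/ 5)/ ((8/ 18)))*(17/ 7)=459/ 35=13.11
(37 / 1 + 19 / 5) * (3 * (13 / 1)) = 1591.20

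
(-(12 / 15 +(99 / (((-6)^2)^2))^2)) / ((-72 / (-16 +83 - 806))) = -61742711 / 7464960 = -8.27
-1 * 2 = -2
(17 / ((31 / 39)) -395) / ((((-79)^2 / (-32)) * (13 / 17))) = 6300608 / 2515123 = 2.51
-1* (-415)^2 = -172225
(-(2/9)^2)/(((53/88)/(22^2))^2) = -31891.82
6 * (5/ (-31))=-30/ 31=-0.97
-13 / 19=-0.68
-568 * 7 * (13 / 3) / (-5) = 51688 / 15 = 3445.87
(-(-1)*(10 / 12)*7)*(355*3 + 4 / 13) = 484715 / 78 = 6214.29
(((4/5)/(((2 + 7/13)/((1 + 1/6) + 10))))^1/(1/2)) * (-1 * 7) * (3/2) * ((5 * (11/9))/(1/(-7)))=85358/27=3161.41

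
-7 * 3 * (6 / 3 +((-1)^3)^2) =-63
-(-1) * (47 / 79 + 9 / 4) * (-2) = -899 / 158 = -5.69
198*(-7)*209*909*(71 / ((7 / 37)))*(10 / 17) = -58128151309.41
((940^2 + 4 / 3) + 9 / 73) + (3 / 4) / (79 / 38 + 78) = 1177694076317 / 1332834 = 883601.47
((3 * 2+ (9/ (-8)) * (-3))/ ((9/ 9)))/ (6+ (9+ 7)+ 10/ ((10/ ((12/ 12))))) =75/ 184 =0.41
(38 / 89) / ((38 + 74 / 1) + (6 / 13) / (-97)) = 0.00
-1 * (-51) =51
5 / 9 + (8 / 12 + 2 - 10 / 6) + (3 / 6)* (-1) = 19 / 18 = 1.06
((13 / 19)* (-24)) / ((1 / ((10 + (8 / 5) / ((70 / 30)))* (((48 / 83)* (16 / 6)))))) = -14936064 / 55195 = -270.61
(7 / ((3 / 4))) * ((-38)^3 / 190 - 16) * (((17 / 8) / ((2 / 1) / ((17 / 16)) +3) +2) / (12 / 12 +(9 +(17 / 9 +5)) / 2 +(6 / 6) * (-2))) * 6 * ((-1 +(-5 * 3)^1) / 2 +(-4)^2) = -2484022464 / 51875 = -47884.77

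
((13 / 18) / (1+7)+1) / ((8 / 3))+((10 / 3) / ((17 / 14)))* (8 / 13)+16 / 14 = 1925311 / 594048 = 3.24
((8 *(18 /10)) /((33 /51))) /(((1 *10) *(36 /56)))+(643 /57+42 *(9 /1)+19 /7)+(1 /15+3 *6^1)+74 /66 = 45496888 /109725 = 414.64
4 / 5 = 0.80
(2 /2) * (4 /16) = 0.25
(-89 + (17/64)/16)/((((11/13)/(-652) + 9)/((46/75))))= -1480288901/244073600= -6.06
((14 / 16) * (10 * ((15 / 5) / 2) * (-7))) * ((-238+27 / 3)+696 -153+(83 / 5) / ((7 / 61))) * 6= -1011339 / 4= -252834.75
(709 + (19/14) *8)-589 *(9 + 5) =-52683/7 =-7526.14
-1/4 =-0.25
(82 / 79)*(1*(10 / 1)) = 820 / 79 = 10.38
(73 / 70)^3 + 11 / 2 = 2275517 / 343000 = 6.63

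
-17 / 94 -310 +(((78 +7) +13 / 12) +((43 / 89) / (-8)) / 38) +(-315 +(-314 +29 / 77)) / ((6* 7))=-491575107857 / 2056228944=-239.07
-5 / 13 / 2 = -5 / 26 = -0.19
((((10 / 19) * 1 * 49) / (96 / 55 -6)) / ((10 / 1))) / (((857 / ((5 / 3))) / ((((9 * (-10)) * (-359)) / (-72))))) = 24187625 / 45722664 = 0.53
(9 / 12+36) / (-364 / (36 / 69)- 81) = -441 / 9344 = -0.05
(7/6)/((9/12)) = 1.56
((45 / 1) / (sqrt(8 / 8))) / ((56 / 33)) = 1485 / 56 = 26.52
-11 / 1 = -11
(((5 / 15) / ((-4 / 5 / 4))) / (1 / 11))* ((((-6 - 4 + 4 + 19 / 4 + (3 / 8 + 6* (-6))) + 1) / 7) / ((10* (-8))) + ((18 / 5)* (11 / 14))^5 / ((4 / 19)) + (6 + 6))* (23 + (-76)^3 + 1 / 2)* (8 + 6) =98257535973.92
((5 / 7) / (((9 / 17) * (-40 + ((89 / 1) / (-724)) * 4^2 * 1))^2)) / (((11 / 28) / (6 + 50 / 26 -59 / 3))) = -10840778705 / 250623757098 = -0.04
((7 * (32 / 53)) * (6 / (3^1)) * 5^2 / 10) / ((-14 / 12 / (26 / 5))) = -4992 / 53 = -94.19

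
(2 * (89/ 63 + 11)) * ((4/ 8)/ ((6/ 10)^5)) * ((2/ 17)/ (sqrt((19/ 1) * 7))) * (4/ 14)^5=9200000 * sqrt(133)/ 34220682279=0.00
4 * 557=2228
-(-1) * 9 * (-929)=-8361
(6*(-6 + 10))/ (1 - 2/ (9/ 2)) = 216/ 5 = 43.20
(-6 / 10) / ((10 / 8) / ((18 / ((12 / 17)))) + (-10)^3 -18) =306 / 519155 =0.00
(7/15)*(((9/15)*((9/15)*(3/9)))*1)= 7/125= 0.06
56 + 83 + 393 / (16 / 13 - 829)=496890 / 3587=138.53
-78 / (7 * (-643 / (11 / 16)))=429 / 36008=0.01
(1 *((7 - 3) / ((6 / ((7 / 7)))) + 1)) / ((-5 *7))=-0.05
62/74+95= 3546/37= 95.84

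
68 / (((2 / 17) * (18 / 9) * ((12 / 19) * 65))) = 5491 / 780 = 7.04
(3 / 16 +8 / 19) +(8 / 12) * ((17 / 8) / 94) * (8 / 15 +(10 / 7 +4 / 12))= 2894611 / 4500720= 0.64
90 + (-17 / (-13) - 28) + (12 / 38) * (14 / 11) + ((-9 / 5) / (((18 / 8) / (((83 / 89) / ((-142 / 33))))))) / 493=2696262895891 / 42320902195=63.71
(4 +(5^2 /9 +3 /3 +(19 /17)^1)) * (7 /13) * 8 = 76216 /1989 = 38.32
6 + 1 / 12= 73 / 12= 6.08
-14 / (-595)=2 / 85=0.02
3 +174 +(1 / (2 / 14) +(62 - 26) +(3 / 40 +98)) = 12723 / 40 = 318.08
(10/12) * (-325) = -1625/6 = -270.83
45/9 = 5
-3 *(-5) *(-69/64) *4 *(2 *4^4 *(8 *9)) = -2384640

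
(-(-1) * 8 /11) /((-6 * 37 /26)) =-104 /1221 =-0.09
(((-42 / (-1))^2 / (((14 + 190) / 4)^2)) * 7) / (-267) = -1372 / 77163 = -0.02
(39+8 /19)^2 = 561001 /361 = 1554.02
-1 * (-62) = 62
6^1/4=1.50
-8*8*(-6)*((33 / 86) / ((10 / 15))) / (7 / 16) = 152064 / 301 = 505.20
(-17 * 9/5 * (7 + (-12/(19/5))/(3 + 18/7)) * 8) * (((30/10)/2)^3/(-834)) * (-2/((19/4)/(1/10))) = -4376106/16308175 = -0.27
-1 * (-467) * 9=4203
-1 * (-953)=953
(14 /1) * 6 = 84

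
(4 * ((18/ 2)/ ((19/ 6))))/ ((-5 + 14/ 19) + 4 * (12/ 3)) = 216/ 223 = 0.97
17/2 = 8.50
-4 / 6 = -2 / 3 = -0.67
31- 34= -3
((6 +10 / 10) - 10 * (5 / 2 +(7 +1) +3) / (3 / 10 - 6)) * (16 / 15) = 32.73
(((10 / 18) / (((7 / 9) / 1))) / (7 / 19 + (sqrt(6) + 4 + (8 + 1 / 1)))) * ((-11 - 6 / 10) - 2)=-164084 / 218225 + 12274 * sqrt(6) / 218225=-0.61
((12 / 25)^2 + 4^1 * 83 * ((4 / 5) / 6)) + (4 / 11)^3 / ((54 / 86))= 1001151928 / 22460625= 44.57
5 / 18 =0.28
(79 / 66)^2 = 6241 / 4356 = 1.43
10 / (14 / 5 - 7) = -50 / 21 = -2.38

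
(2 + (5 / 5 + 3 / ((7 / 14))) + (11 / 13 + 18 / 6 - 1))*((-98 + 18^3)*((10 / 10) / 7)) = 126148 / 13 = 9703.69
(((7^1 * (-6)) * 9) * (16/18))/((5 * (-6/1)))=56/5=11.20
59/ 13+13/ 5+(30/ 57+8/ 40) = 9713/ 1235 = 7.86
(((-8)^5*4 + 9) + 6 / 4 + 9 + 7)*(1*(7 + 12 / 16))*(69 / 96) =-186870883 / 256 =-729964.39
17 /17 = 1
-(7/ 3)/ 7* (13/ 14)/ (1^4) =-13/ 42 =-0.31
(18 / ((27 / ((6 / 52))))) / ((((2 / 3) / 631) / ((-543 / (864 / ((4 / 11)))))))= -114211 / 6864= -16.64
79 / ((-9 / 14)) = -1106 / 9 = -122.89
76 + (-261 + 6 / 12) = -369 / 2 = -184.50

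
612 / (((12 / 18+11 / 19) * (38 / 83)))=76194 / 71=1073.15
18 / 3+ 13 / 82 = 505 / 82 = 6.16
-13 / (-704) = 13 / 704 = 0.02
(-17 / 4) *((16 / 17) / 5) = -4 / 5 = -0.80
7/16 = 0.44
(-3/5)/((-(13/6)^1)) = 18/65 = 0.28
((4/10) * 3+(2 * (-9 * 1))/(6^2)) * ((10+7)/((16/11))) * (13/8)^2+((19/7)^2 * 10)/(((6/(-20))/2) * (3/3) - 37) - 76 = -21018718733/372807680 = -56.38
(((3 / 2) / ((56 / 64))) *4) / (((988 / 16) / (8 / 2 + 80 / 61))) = 62208 / 105469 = 0.59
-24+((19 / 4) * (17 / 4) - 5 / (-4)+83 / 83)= -1.56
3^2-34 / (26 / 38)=-529 / 13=-40.69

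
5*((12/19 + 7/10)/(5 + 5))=253/380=0.67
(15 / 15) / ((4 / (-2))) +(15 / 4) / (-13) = -41 / 52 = -0.79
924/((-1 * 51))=-308/17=-18.12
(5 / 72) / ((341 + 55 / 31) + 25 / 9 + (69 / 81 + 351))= 465 / 4669816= 0.00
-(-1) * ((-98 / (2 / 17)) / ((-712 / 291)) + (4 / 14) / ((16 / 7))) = 60623 / 178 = 340.58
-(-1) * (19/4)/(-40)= -19/160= -0.12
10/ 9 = 1.11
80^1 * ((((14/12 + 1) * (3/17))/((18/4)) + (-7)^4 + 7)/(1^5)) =29474960/153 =192646.80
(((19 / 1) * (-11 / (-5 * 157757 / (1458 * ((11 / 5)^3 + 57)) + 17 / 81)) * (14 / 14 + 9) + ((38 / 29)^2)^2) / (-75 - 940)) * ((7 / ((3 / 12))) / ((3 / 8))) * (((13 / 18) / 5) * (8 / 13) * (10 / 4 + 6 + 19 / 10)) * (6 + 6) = -490544841509952126976 / 2215448433626356125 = -221.42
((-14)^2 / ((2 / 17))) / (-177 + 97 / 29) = -24157 / 2518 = -9.59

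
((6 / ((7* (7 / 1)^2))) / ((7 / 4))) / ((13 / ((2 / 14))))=24 / 218491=0.00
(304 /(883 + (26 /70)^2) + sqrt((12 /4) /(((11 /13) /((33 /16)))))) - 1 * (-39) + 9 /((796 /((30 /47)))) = 3 * sqrt(13) /4 + 199088536009 /5059243466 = 42.06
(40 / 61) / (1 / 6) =240 / 61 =3.93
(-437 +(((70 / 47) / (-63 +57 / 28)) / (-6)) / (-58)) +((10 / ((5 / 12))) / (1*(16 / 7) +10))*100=-72528400963 / 300136689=-241.65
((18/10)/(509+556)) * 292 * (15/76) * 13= 8541/6745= 1.27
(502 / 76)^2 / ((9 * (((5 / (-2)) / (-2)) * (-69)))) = -63001 / 1120905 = -0.06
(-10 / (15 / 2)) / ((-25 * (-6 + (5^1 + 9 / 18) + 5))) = 8 / 675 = 0.01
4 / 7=0.57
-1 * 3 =-3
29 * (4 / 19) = 116 / 19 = 6.11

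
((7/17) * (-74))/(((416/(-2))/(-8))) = -259/221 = -1.17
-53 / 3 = -17.67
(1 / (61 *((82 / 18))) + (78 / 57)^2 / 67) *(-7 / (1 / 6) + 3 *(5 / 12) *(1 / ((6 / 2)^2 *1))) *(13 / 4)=-37386661169 / 8710802928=-4.29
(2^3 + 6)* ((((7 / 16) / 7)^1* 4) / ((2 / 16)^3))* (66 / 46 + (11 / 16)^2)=78617 / 23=3418.13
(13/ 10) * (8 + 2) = 13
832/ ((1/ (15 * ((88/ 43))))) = 1098240/ 43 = 25540.47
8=8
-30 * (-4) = 120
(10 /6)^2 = 2.78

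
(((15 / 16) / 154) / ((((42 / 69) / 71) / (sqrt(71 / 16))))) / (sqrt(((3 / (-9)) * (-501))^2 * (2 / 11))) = 24495 * sqrt(1562) / 46086656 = 0.02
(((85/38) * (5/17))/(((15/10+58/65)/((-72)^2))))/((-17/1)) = -8424000/100453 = -83.86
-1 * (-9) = 9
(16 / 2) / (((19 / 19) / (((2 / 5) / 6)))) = 8 / 15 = 0.53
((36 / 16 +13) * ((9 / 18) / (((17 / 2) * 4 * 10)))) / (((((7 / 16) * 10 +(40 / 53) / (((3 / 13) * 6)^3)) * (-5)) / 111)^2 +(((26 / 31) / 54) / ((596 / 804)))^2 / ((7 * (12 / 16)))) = 335124785173189729256406 / 659488249028980703150755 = 0.51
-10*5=-50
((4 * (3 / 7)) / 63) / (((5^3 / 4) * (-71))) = -16 / 1304625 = -0.00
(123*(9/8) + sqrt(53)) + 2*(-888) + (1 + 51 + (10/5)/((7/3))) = -88747/56 + sqrt(53) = -1577.49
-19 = -19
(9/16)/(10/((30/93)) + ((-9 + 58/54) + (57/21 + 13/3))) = 1701/91088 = 0.02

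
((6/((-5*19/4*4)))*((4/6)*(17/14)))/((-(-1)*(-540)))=17/179550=0.00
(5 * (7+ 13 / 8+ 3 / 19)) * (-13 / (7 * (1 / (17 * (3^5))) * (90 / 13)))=-103557285 / 2128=-48664.14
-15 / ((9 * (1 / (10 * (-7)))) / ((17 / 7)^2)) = 14450 / 21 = 688.10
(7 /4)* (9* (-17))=-1071 /4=-267.75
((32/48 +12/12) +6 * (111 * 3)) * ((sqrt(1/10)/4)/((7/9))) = 2571 * sqrt(10)/40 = 203.26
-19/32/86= -19/2752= -0.01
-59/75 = -0.79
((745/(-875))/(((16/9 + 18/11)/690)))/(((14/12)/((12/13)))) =-73282968/538265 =-136.15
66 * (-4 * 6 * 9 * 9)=-128304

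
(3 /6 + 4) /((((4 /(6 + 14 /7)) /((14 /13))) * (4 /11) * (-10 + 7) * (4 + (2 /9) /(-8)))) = -378 /169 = -2.24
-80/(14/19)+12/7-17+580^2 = 2353933/7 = 336276.14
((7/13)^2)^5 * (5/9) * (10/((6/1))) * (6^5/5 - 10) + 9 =44411632388177/3722179279923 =11.93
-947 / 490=-1.93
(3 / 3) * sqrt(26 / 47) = sqrt(1222) / 47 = 0.74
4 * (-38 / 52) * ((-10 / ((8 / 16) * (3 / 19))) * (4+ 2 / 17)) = 1010800 / 663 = 1524.59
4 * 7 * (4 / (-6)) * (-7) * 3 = 392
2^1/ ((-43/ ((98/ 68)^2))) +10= 246139/ 24854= 9.90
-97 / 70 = -1.39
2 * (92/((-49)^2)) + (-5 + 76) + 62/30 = 2634256/36015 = 73.14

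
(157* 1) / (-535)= -157 / 535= -0.29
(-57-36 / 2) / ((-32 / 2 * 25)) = 3 / 16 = 0.19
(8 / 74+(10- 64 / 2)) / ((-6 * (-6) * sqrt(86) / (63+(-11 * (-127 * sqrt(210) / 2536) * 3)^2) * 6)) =-30702844935 * sqrt(86) / 40928767744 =-6.96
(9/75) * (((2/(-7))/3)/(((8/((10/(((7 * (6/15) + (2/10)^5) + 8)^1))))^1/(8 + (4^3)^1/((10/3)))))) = -8500/236257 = -0.04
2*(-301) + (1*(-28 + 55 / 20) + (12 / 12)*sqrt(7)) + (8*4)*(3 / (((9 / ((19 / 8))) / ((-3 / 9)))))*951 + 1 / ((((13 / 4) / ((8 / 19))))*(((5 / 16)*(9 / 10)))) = -8654.81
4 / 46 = 2 / 23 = 0.09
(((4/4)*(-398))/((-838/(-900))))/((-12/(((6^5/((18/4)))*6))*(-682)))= -77371200/142879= -541.52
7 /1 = 7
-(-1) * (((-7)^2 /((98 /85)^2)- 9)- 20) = 1541 /196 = 7.86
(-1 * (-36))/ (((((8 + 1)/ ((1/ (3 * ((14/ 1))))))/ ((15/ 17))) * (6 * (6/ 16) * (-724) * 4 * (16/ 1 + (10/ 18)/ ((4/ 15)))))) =-10/ 14021889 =-0.00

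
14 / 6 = 7 / 3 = 2.33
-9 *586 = -5274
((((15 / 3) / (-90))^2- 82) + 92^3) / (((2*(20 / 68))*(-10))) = -857712373 / 6480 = -132363.02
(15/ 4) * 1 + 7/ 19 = 313/ 76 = 4.12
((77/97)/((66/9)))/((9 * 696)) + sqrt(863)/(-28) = -1.05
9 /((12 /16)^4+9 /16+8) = 2304 /2273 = 1.01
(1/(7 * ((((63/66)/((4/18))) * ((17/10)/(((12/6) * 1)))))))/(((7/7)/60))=2.35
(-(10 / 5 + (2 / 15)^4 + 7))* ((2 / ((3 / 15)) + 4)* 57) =-7182.25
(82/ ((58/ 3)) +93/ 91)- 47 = -110143/ 2639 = -41.74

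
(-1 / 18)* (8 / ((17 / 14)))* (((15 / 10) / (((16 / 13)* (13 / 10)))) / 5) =-7 / 102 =-0.07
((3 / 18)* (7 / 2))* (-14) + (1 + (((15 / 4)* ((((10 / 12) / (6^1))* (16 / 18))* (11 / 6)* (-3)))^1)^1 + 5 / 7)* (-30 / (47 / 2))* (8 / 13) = -578399 / 76986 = -7.51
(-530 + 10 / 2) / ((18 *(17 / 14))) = -24.02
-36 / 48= -0.75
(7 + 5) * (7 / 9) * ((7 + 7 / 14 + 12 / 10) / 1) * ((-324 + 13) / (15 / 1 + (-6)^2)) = -126266 / 255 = -495.16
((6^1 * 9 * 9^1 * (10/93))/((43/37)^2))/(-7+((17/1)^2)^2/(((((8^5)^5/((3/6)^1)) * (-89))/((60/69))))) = -9528257272827146527500832604160/1723818976791320366616454314731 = -5.53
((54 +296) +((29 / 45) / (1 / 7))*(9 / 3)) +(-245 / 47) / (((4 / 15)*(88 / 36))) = 22057483 / 62040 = 355.54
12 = 12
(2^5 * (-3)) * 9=-864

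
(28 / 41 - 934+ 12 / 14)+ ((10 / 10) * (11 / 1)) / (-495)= -12043007 / 12915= -932.48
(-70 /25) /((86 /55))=-77 /43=-1.79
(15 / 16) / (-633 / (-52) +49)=195 / 12724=0.02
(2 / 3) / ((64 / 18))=3 / 16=0.19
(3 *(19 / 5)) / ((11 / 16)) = 912 / 55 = 16.58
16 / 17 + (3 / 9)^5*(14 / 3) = 11902 / 12393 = 0.96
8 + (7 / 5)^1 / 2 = 87 / 10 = 8.70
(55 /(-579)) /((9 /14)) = -0.15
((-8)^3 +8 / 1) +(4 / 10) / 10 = -12599 / 25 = -503.96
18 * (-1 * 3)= -54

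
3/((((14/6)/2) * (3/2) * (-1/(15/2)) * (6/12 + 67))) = -4/21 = -0.19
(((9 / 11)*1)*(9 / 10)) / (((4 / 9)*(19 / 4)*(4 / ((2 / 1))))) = 729 / 4180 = 0.17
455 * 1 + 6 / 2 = 458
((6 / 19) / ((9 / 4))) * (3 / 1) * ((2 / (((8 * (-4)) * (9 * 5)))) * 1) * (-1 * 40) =0.02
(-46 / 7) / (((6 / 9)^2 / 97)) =-20079 / 14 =-1434.21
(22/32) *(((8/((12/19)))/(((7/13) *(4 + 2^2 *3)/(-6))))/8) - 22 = -81565/3584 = -22.76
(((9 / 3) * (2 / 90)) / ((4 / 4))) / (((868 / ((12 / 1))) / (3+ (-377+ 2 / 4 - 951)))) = -2649 / 2170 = -1.22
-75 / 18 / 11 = -25 / 66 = -0.38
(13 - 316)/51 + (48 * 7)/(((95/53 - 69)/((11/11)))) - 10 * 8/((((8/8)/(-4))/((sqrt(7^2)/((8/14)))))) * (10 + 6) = 1898642191/30277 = 62709.06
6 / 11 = 0.55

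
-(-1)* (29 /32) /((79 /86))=0.99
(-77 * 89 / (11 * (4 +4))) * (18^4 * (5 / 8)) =-20437515 / 4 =-5109378.75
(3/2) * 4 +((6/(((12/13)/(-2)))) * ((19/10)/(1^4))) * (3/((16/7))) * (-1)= 6147/160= 38.42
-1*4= -4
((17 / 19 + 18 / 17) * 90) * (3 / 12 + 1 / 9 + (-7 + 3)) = -413305 / 646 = -639.79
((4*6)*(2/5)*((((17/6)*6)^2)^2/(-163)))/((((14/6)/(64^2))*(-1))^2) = -605339938455552/39935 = -15158130423.33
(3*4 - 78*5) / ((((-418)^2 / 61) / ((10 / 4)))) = -57645 / 174724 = -0.33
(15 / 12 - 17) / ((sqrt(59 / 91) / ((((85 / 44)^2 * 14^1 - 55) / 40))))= 33579 * sqrt(5369) / 1827584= 1.35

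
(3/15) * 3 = 3/5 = 0.60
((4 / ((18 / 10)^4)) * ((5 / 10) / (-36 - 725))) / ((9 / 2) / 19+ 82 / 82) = -47500 / 234667287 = -0.00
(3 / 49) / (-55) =-3 / 2695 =-0.00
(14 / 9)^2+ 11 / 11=277 / 81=3.42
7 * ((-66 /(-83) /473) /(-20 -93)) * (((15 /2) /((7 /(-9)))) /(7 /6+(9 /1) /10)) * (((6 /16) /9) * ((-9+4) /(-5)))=2025 /100017656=0.00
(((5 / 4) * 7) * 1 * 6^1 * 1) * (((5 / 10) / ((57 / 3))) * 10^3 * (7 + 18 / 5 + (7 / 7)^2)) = 304500 / 19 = 16026.32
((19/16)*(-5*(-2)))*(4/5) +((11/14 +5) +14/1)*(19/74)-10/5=13033/1036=12.58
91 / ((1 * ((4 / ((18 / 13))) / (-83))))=-5229 / 2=-2614.50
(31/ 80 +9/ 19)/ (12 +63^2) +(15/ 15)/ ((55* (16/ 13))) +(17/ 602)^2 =47601144463/ 3015306377160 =0.02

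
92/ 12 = 23/ 3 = 7.67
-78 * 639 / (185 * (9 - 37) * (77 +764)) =24921 / 2178190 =0.01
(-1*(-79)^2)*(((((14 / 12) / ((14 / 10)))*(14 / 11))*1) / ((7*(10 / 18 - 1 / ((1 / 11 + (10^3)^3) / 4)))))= -343255000031205 / 201666665233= -1702.09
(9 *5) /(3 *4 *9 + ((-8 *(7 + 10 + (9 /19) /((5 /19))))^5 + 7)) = -46875 /80161889900219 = -0.00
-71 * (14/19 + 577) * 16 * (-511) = 6372104592/19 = 335373925.89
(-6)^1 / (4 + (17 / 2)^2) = -24 / 305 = -0.08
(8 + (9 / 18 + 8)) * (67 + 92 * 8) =13249.50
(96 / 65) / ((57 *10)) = 0.00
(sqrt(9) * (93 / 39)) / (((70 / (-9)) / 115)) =-19251 / 182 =-105.77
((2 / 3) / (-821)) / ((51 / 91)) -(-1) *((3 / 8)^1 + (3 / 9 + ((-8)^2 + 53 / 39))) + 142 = 2718120779 / 13063752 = 208.07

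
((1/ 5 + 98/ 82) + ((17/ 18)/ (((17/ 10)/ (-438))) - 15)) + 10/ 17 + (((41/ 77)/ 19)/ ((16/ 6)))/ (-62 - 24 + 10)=-2383995647021/ 9299764320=-256.35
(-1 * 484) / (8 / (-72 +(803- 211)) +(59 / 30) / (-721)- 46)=136095960 / 12931181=10.52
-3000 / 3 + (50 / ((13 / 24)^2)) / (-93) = -5248600 / 5239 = -1001.83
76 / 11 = 6.91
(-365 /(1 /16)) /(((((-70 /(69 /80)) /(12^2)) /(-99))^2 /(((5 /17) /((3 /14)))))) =-735775261848 /2975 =-247319415.75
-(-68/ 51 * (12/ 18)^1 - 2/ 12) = 19/ 18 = 1.06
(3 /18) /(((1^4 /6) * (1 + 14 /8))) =4 /11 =0.36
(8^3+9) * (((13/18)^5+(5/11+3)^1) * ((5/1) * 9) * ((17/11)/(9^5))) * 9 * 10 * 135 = 84017288324875/3086609328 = 27219.93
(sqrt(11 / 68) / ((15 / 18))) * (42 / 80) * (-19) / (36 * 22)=-133 * sqrt(187) / 299200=-0.01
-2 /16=-1 /8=-0.12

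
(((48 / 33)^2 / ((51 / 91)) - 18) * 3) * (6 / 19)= -526692 / 39083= -13.48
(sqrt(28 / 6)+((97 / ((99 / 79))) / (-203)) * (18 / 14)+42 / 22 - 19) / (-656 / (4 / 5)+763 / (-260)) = 71450860 / 3344455653 - 260 * sqrt(42) / 641889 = 0.02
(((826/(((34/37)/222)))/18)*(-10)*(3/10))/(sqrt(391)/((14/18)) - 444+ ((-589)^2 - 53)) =-9597487426072/99967986079001+ 35620011*sqrt(391)/99967986079001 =-0.10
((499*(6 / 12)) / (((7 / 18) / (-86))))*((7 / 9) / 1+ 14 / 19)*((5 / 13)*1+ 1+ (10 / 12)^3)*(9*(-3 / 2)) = 4376820317 / 1976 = 2214990.04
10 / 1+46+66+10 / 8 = 493 / 4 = 123.25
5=5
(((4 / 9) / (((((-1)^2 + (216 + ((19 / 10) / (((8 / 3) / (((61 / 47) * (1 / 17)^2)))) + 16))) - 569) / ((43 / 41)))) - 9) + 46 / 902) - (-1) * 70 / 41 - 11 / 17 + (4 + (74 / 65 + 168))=270607132004134141 / 1637578616029785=165.25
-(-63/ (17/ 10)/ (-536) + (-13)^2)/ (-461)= 770279/ 2100316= 0.37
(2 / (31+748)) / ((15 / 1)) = 2 / 11685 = 0.00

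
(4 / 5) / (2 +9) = 4 / 55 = 0.07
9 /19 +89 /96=2555 /1824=1.40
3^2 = 9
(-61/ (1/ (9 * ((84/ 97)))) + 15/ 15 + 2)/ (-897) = 1175/ 2231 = 0.53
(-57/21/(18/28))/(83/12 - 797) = 8/1497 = 0.01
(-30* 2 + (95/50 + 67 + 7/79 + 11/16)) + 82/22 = 931803/69520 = 13.40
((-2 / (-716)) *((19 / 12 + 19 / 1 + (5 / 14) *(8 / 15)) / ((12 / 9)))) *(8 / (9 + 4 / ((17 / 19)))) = 0.03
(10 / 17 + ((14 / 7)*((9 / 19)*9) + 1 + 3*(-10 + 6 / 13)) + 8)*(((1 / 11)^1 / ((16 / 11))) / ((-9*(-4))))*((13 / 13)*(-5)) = 220465 / 2418624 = 0.09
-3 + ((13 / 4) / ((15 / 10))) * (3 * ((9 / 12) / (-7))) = -207 / 56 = -3.70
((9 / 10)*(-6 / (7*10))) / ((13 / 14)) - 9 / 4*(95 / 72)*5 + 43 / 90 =-1352431 / 93600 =-14.45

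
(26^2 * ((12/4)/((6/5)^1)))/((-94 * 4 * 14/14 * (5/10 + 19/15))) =-12675/4982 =-2.54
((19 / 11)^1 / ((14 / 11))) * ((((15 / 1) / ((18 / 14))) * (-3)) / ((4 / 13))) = -1235 / 8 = -154.38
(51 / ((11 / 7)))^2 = 127449 / 121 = 1053.30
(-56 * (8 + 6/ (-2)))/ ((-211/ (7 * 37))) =72520/ 211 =343.70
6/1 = 6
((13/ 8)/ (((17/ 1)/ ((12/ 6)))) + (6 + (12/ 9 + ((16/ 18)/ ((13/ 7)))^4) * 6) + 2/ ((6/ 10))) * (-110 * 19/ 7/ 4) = -79182216134395/ 59464687464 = -1331.58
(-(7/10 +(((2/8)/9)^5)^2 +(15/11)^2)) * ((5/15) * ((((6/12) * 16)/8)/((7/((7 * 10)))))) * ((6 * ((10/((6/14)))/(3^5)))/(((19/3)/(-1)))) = 198154647055313162935/255317313206282747904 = 0.78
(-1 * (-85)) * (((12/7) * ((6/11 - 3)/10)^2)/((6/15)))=37179/1694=21.95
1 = 1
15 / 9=5 / 3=1.67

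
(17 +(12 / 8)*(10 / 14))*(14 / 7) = 253 / 7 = 36.14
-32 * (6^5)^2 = -1934917632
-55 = -55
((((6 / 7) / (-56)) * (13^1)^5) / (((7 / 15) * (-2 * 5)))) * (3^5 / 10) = 812017791 / 27440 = 29592.49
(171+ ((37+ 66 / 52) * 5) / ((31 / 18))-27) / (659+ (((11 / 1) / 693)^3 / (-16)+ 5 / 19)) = 7814800906416 / 20195708071799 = 0.39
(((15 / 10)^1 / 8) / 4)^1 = 3 / 64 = 0.05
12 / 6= 2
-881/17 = -51.82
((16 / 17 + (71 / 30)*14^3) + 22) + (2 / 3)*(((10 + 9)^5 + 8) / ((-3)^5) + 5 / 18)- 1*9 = -1961542 / 6885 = -284.90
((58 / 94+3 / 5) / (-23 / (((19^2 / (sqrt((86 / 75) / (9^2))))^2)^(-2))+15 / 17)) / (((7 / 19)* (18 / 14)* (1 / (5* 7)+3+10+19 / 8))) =-2013723712 / 23532298797178767838617135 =-0.00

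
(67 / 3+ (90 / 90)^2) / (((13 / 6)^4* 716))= 0.00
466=466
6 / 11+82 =908 / 11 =82.55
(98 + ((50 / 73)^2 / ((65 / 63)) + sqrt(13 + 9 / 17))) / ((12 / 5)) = 5 * sqrt(3910) / 204 + 17051615 / 415662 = 42.56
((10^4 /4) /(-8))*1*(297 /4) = -185625 /8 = -23203.12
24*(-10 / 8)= -30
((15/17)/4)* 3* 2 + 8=317/34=9.32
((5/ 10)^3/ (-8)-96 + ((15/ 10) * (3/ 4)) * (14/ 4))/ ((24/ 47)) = -276971/ 1536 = -180.32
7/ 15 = 0.47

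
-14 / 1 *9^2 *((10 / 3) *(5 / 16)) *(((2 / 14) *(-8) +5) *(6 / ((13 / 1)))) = -54675 / 26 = -2102.88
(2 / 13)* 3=6 / 13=0.46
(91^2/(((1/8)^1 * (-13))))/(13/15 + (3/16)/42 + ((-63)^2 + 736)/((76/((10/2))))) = -325328640/19816613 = -16.42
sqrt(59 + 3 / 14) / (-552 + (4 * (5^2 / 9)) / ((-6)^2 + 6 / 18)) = -327 * sqrt(11606) / 2525656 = -0.01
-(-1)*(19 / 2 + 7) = 33 / 2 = 16.50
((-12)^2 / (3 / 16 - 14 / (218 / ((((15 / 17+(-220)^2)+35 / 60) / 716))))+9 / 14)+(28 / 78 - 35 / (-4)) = -899650397329 / 36108132060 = -24.92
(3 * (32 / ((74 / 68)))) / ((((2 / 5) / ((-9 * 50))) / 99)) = -363528000 / 37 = -9825081.08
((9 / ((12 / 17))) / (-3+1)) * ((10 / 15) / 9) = -17 / 36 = -0.47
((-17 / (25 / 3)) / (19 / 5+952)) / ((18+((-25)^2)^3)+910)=-17 / 1944587469645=-0.00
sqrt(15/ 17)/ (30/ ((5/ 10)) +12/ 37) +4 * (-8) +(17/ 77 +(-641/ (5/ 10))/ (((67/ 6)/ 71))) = -42216113/ 5159 +37 * sqrt(255)/ 37944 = -8182.99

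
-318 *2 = -636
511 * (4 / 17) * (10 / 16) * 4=5110 / 17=300.59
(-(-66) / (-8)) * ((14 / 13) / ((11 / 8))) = -84 / 13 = -6.46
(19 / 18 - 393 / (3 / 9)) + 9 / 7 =-148259 / 126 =-1176.66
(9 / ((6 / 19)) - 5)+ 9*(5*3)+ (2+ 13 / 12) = 1939 / 12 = 161.58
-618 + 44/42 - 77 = -14573/21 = -693.95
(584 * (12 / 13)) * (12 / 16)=404.31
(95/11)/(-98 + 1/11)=-95/1077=-0.09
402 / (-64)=-201 / 32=-6.28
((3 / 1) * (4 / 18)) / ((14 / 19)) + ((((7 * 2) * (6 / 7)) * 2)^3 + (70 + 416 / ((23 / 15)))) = 6842279 / 483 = 14166.21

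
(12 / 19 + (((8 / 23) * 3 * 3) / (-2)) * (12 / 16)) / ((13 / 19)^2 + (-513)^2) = -0.00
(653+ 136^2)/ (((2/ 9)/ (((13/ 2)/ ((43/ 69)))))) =154589877/ 172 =898778.35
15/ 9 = 5/ 3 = 1.67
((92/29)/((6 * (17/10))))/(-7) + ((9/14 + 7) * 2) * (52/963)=24256/31059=0.78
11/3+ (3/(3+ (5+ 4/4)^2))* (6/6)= 146/39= 3.74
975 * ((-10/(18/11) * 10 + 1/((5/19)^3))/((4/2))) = -91247/30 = -3041.57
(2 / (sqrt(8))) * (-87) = -87 * sqrt(2) / 2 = -61.52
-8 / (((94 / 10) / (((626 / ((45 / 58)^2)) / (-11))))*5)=16846912 / 1046925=16.09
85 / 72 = 1.18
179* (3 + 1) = 716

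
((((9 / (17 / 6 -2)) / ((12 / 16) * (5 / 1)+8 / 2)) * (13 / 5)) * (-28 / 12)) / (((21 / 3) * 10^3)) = -117 / 96875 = -0.00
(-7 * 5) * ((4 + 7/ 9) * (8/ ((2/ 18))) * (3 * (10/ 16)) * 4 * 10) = -903000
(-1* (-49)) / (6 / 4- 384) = -98 / 765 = -0.13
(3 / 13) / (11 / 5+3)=15 / 338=0.04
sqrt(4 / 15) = 2 * sqrt(15) / 15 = 0.52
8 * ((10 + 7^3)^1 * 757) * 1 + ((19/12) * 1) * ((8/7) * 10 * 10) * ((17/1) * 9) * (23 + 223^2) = 9656901976/7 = 1379557425.14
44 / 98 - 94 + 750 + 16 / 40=160928 / 245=656.85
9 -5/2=13/2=6.50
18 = 18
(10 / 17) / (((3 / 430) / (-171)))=-245100 / 17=-14417.65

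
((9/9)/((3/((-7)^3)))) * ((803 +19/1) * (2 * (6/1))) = -1127784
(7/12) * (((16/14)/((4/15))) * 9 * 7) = 315/2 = 157.50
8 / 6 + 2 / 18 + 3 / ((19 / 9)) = 490 / 171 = 2.87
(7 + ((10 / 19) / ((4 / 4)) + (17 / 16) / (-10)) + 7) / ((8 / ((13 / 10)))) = 569881 / 243200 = 2.34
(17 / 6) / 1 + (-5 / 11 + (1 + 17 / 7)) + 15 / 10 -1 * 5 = 533 / 231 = 2.31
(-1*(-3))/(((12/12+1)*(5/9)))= 27/10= 2.70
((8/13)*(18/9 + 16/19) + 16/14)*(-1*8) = -40000/1729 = -23.13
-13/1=-13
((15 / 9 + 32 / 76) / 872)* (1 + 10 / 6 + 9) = 0.03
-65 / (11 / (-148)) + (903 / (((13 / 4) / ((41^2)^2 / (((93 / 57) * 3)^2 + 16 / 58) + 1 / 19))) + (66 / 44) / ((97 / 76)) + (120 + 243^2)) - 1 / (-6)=13021529733610179907 / 401188519446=32457383.75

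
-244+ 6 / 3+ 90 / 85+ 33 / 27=-36677 / 153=-239.72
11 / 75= 0.15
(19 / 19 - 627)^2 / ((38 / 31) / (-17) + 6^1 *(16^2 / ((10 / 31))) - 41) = 1032593260 / 12438591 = 83.02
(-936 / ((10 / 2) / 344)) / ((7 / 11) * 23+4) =-3541824 / 1025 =-3455.44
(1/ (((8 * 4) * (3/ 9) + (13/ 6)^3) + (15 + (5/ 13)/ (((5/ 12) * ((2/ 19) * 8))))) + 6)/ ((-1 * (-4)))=312537/ 207422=1.51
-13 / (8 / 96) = -156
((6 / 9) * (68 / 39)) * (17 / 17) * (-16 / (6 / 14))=-15232 / 351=-43.40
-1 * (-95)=95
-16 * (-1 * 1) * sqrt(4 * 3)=32 * sqrt(3)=55.43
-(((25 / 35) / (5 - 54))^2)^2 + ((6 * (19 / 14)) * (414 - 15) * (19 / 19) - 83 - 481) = 37163856134060 / 13841287201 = 2685.00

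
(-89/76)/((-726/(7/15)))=623/827640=0.00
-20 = -20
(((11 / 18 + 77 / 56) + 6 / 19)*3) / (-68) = -3149 / 31008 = -0.10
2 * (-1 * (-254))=508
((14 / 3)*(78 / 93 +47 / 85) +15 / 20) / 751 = 229067 / 23746620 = 0.01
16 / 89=0.18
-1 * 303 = -303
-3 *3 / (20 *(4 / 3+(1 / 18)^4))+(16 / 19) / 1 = 6709796 / 13297055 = 0.50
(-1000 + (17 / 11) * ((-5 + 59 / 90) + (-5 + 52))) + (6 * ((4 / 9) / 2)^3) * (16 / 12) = -6808787 / 7290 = -933.99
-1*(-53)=53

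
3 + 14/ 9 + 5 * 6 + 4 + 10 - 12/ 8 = 47.06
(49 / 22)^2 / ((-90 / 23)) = -55223 / 43560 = -1.27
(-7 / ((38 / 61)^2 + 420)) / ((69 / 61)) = -1588867 / 107934216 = -0.01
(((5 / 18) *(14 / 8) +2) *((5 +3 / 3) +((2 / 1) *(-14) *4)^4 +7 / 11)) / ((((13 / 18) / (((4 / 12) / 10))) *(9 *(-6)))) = -11475036113 / 34320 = -334354.20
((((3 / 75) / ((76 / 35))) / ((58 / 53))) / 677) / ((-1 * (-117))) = 371 / 1745766360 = 0.00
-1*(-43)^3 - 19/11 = 874558/11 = 79505.27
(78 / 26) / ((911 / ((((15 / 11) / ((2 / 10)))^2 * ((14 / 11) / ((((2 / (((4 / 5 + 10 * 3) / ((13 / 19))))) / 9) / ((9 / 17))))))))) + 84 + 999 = 26892042483 / 24361051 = 1103.90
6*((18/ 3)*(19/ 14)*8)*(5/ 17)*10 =136800/ 119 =1149.58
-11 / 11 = -1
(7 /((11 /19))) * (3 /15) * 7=931 /55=16.93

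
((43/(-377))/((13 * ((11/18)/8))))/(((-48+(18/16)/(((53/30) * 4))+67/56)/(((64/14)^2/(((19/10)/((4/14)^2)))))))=215073423360/97278813178547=0.00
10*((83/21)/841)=830/17661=0.05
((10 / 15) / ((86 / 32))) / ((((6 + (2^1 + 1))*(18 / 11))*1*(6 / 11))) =968 / 31347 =0.03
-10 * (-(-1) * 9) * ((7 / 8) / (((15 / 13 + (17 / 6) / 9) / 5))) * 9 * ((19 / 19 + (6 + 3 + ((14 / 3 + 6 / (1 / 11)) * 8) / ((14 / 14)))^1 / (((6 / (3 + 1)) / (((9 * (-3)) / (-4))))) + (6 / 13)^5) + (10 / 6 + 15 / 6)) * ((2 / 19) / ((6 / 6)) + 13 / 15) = -6795782678775825 / 1118962858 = -6073287.09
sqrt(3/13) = sqrt(39)/13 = 0.48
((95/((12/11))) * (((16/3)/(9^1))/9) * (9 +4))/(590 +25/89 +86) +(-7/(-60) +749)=657488266069/877555620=749.23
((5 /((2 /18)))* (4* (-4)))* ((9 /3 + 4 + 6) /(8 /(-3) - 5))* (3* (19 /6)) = 266760 /23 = 11598.26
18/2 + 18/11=117/11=10.64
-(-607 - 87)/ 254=347/ 127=2.73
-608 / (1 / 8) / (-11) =4864 / 11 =442.18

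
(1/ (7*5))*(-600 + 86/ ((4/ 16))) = -256/ 35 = -7.31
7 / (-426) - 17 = -7249 / 426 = -17.02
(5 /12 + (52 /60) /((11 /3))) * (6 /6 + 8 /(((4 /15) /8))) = 157.38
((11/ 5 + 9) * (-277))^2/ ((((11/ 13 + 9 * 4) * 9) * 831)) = 11292736/ 323325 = 34.93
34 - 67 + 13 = -20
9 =9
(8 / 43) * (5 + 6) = 88 / 43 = 2.05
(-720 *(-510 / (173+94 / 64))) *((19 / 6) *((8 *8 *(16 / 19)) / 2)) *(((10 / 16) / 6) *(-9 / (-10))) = 31334400 / 1861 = 16837.40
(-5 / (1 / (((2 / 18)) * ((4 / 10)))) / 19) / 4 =-1 / 342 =-0.00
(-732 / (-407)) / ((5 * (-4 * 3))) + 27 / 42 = 17461 / 28490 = 0.61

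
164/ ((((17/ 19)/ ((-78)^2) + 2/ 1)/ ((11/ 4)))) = 4739436/ 21019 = 225.48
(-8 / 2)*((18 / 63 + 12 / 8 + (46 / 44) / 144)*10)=-198805 / 2772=-71.72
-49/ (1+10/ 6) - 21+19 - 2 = -179/ 8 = -22.38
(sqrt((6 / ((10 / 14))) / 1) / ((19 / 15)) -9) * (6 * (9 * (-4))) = 1944 -648 * sqrt(210) / 19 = 1449.77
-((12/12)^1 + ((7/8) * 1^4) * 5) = -43/8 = -5.38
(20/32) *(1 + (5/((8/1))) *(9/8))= 545/512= 1.06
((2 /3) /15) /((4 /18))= 1 /5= 0.20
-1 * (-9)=9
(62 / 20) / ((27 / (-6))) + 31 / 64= -589 / 2880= -0.20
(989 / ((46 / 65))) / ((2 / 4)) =2795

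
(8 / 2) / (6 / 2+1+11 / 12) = 48 / 59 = 0.81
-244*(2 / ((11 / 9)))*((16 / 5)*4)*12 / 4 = -843264 / 55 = -15332.07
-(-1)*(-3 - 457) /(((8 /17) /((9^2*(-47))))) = 7442685 /2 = 3721342.50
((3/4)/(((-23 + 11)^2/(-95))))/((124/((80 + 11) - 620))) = 2.11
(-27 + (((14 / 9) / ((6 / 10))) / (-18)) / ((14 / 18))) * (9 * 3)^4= -14447322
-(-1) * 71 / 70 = 71 / 70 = 1.01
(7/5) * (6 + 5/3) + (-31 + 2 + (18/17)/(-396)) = -102491/5610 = -18.27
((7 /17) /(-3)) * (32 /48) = -14 /153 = -0.09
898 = 898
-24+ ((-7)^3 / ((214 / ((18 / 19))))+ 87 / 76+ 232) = 1688417 / 8132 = 207.63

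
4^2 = 16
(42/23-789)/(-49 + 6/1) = 18105/989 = 18.31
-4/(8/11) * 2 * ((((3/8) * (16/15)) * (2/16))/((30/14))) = -77/300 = -0.26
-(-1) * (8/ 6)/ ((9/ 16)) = 64/ 27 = 2.37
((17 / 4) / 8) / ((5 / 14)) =119 / 80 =1.49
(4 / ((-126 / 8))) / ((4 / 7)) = -4 / 9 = -0.44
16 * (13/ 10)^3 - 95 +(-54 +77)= -4606/ 125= -36.85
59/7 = 8.43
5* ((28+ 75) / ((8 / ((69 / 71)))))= 35535 / 568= 62.56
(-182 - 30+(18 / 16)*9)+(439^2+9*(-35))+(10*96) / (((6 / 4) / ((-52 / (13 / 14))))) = 1250913 / 8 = 156364.12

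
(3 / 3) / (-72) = -1 / 72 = -0.01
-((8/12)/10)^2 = -1/225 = -0.00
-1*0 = 0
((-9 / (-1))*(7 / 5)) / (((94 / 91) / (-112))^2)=1636060608 / 11045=148126.81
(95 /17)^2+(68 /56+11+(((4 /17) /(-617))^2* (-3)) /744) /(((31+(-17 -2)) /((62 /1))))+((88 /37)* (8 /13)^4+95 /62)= 29127242273583748493 /302750092156554588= 96.21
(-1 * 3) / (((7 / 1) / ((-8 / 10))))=12 / 35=0.34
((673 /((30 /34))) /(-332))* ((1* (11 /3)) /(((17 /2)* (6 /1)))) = -7403 /44820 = -0.17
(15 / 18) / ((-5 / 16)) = -8 / 3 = -2.67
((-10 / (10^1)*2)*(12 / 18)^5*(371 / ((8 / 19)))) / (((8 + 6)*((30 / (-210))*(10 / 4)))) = 46.41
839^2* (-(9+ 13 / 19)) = -129521464 / 19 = -6816919.16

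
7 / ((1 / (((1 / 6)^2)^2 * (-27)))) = -7 / 48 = -0.15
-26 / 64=-13 / 32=-0.41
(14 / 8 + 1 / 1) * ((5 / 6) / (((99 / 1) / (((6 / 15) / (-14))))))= -1 / 1512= -0.00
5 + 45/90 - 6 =-1/2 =-0.50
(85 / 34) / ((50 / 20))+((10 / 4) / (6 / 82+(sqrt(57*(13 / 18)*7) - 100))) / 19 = 1.00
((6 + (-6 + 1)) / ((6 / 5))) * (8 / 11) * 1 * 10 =200 / 33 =6.06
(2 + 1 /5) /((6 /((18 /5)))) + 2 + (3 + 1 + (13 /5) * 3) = 378 /25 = 15.12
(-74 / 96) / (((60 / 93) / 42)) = -8029 / 160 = -50.18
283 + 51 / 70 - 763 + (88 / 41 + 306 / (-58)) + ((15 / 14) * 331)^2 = 145989429391 / 1165220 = 125289.16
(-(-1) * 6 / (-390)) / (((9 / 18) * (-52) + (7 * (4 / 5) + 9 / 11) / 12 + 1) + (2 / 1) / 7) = 0.00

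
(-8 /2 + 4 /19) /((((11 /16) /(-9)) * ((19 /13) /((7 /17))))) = 943488 /67507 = 13.98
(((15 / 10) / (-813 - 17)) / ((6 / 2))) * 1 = -1 / 1660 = -0.00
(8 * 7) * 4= 224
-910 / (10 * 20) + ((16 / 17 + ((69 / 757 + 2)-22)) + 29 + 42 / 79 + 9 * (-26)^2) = 123828375879 / 20333020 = 6090.01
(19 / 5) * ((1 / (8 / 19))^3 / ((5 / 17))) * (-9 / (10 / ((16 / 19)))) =-1049427 / 8000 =-131.18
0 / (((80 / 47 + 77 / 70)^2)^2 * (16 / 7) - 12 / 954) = 0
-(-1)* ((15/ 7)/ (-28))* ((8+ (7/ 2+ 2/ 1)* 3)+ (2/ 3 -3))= -95/ 56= -1.70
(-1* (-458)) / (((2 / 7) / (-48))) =-76944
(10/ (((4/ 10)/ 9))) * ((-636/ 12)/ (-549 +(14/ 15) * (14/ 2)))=178875/ 8137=21.98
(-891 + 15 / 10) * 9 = -16011 / 2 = -8005.50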